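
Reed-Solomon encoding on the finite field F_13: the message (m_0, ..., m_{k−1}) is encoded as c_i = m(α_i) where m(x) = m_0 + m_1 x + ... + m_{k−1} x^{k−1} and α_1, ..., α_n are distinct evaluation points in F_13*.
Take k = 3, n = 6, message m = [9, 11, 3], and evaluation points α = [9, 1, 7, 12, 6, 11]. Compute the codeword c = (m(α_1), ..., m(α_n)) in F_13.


c = [0, 10, 12, 1, 1, 12]

Message polynomial: m(x) = 9 + 11·x + 3·x^2 (mod 13).
For each evaluation point α_i, compute m(α_i) mod 13:
  α_1 = 9: Horner steps 3 → 12 → 0, so m(9) = 0.
  α_2 = 1: Horner steps 3 → 1 → 10, so m(1) = 10.
  α_3 = 7: Horner steps 3 → 6 → 12, so m(7) = 12.
  α_4 = 12: Horner steps 3 → 8 → 1, so m(12) = 1.
  α_5 = 6: Horner steps 3 → 3 → 1, so m(6) = 1.
  α_6 = 11: Horner steps 3 → 5 → 12, so m(11) = 12.
Codeword c = [0, 10, 12, 1, 1, 12] ∈ F_13^6.


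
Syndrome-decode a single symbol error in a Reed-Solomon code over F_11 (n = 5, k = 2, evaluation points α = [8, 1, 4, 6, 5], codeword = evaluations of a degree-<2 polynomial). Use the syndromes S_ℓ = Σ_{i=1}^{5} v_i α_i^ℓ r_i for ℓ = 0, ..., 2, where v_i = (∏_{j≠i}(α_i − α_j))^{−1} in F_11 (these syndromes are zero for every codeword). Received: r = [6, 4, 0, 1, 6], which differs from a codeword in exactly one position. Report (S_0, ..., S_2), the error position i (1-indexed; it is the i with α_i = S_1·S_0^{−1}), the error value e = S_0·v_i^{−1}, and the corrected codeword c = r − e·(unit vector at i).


S = (5, 7, 1), error at position 1, error magnitude e = 4, c = [2, 4, 0, 1, 6].

Step 1: column multipliers v_i = (∏_{j≠i}(α_i − α_j))^{−1} mod 11.
  i = 1 (α = 8): (8−1)(8−4)(8−6)(8−5) = 7·4·2·3 = 168 ≡ 3, so v_1 = 3^{−1} = 4 (mod 11).
  i = 2 (α = 1): (1−8)(1−4)(1−6)(1−5) = (−7)·(−3)·(−5)·(−4) = 420 ≡ 2, so v_2 = 2^{−1} = 6 (mod 11).
  i = 3 (α = 4): (4−8)(4−1)(4−6)(4−5) = (−4)·3·(−2)·(−1) = −24 ≡ 9, so v_3 = 9^{−1} = 5 (mod 11).
  i = 4 (α = 6): (6−8)(6−1)(6−4)(6−5) = (−2)·5·2·1 = −20 ≡ 2, so v_4 = 2^{−1} = 6 (mod 11).
  i = 5 (α = 5): (5−8)(5−1)(5−4)(5−6) = (−3)·4·1·(−1) = 12 ≡ 1, so v_5 = 1^{−1} = 1 (mod 11).
  v = [4, 6, 5, 6, 1].
Step 2: syndromes of r = [6, 4, 0, 1, 6] (all sums mod 11).
  S_0 = Σ v_i r_i = 4·6 + 6·4 + 5·0 + 6·1 + 1·6 = 60 ≡ 5.
  S_1 = Σ v_i α_i r_i = 4·8·6 + 6·1·4 + 5·4·0 + 6·6·1 + 1·5·6 = 282 ≡ 7.
  α_i^2 mod 11 = [9, 1, 5, 3, 3].
  S_2 = Σ v_i α_i^2 r_i = 4·9·6 + 6·1·4 + 5·5·0 + 6·3·1 + 1·3·6 = 276 ≡ 1.
  S = (5, 7, 1) ≠ 0, so r is not a codeword (an error is present).
Step 3: locate the error. For a single error e at position i, S_ℓ = v_i·e·α_i^ℓ, so α_err = S_1/S_0.
  S_0^{−1} = 5^{−1} = 9 (mod 11), so α_err = 7·9 = 63 ≡ 8 = α_1. Error position i = 1.
  Consistency check: S_2/S_1 = 1·8 = 8 ≡ 8 = α_err ✓ (single-error assumption holds).
Step 4: error magnitude e = S_0/v_1 = S_0·∏_{j≠1}(α_1 − α_j) = 5·3 = 15 ≡ 4 (mod 11).
Step 5: correct position 1: c_1 = r_1 − e = 6 − 4 ≡ 2 (mod 11). Hence c = [2, 4, 0, 1, 6].
  Check: interpolating c through the α_i gives m(x) = 9 + 6·x (degree < 2) with m(α_i) = c_i for every i, so c is indeed a codeword.


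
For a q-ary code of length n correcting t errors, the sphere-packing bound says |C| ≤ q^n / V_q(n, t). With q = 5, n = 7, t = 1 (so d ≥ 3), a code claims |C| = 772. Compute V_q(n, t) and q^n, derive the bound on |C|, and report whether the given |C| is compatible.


V_q(n, t) = 29, q^n = 78125, Hamming bound = 2693, |C| = 772 ≤ bound (satisfied).

Step 1: Compute V_q(n, t) = Σ_{j=0}^1 C(n, j) (q−1)^j.
  j = 0: C(7,0)·(4)^0 = 1·1 = 1.
  j = 1: C(7,1)·(4)^1 = 7·4 = 28.
  V_q(n, t) = 1 + 28 = 29.
Step 2: q^n = 5^7 = 78125.
Step 3: Hamming bound ⌊q^n / V_q(n,t)⌋ = ⌊78125/29⌋ = 2693.
Step 4: Compare |C| = 772 to 2693: satisfied.
The claimed |C| lies below the Hamming bound.


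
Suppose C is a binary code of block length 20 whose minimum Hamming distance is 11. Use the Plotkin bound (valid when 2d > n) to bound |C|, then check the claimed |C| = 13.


Plotkin bound M ≤ 10; given |C| = 13 > bound (violated).

Check applicability: 2d = 22, n = 20.
2d − n = 2 > 0, so Plotkin applies.
Compute d/(2d−n) = 11/2 ≈ 5.5000.
⌊d/(2d−n)⌋ = 5.
Plotkin bound: M ≤ 2·5 = 10.
Given |C| = 13, check: VIOLATED.
This |C| is above the Plotkin bound, so no binary code with n = 20, d = 11 and 13 codewords exists.


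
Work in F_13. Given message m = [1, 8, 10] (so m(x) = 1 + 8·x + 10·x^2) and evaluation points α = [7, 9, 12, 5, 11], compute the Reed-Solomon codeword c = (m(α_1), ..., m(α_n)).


c = [1, 12, 3, 5, 12]

Message polynomial: m(x) = 1 + 8·x + 10·x^2 (mod 13).
For each evaluation point α_i, compute m(α_i) mod 13:
  α_1 = 7: Horner steps 10 → 0 → 1, so m(7) = 1.
  α_2 = 9: Horner steps 10 → 7 → 12, so m(9) = 12.
  α_3 = 12: Horner steps 10 → 11 → 3, so m(12) = 3.
  α_4 = 5: Horner steps 10 → 6 → 5, so m(5) = 5.
  α_5 = 11: Horner steps 10 → 1 → 12, so m(11) = 12.
Codeword c = [1, 12, 3, 5, 12] ∈ F_13^5.


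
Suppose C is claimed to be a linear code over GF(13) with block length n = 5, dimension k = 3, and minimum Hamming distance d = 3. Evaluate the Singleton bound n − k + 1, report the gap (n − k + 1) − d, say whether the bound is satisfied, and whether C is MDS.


Singleton RHS = n − k + 1 = 3, slack = 0, bound satisfied, MDS.

Singleton bound: d ≤ n − k + 1.
Here n = 5, k = 3, so n − k + 1 = 3.
Given d = 3, check d ≤ 3: YES.
Slack = (n − k + 1) − d = 0.
The code is MDS (slack = 0).
Description: the claimed parameters are [5, 3, 3]_13; such a code would be MDS (meets Singleton bound).


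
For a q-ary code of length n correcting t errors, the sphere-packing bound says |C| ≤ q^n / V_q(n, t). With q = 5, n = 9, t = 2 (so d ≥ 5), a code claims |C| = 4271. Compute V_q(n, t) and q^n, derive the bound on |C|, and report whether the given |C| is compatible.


V_q(n, t) = 613, q^n = 1953125, Hamming bound = 3186, |C| = 4271 > bound (violated).

Step 1: Compute V_q(n, t) = Σ_{j=0}^2 C(n, j) (q−1)^j.
  j = 0: C(9,0)·(4)^0 = 1·1 = 1.
  j = 1: C(9,1)·(4)^1 = 9·4 = 36.
  j = 2: C(9,2)·(4)^2 = 36·16 = 576.
  V_q(n, t) = 1 + 36 + 576 = 613.
Step 2: q^n = 5^9 = 1953125.
Step 3: Hamming bound ⌊q^n / V_q(n,t)⌋ = ⌊1953125/613⌋ = 3186.
Step 4: Compare |C| = 4271 to 3186: violated.
The claimed |C| lies above the Hamming bound, so no 5-ary code of length 9 with d ≥ 5 can have 4271 codewords.


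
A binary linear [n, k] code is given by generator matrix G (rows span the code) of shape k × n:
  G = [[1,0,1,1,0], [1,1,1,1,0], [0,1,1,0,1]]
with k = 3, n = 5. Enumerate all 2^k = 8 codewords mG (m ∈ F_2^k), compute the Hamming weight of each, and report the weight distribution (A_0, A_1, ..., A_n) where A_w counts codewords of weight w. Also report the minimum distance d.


Weight distribution: A_0 = 1, A_1 = 1, A_2 = 1, A_3 = 3, A_4 = 2. Minimum distance d = 1.

Enumerate all 2^3 = 8 messages m ∈ F_2^3.
For each, compute codeword c = mG in F_2^5, then tally its weight.
  m = 000 → c = 00000, weight = 0.
  m = 100 → c = 10110, weight = 3.
  m = 010 → c = 11110, weight = 4.
  m = 110 → c = 01000, weight = 1.
  m = 001 → c = 01101, weight = 3.
  m = 101 → c = 11011, weight = 4.
  m = 011 → c = 10011, weight = 3.
  m = 111 → c = 00101, weight = 2.
Tally weights:
  weight 0: 1 codewords.
  weight 1: 1 codewords.
  weight 2: 1 codewords.
  weight 3: 3 codewords.
  weight 4: 2 codewords.
Minimum distance d = smallest w > 0 with A_w > 0 = 1.
Sanity: Σ A_w = 8 = 2^3 = 8 ✓.


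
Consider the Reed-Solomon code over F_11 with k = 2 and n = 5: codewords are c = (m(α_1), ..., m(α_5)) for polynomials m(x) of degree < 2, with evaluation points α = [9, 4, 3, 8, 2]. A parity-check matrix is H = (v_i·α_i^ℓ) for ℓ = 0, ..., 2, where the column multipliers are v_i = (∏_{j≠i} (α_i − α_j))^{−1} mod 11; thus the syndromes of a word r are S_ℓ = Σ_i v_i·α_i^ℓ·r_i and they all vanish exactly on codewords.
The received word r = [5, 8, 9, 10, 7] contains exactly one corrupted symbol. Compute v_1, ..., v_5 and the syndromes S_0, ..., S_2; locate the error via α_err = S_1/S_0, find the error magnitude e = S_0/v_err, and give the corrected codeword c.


S = (6, 7, 10), error at position 3, error magnitude e = 7, c = [5, 8, 2, 10, 7].

Step 1: column multipliers v_i = (∏_{j≠i}(α_i − α_j))^{−1} mod 11.
  i = 1 (α = 9): (9−4)(9−3)(9−8)(9−2) = 5·6·1·7 = 210 ≡ 1, so v_1 = 1^{−1} = 1 (mod 11).
  i = 2 (α = 4): (4−9)(4−3)(4−8)(4−2) = (−5)·1·(−4)·2 = 40 ≡ 7, so v_2 = 7^{−1} = 8 (mod 11).
  i = 3 (α = 3): (3−9)(3−4)(3−8)(3−2) = (−6)·(−1)·(−5)·1 = −30 ≡ 3, so v_3 = 3^{−1} = 4 (mod 11).
  i = 4 (α = 8): (8−9)(8−4)(8−3)(8−2) = (−1)·4·5·6 = −120 ≡ 1, so v_4 = 1^{−1} = 1 (mod 11).
  i = 5 (α = 2): (2−9)(2−4)(2−3)(2−8) = (−7)·(−2)·(−1)·(−6) = 84 ≡ 7, so v_5 = 7^{−1} = 8 (mod 11).
  v = [1, 8, 4, 1, 8].
Step 2: syndromes of r = [5, 8, 9, 10, 7] (all sums mod 11).
  S_0 = Σ v_i r_i = 1·5 + 8·8 + 4·9 + 1·10 + 8·7 = 171 ≡ 6.
  S_1 = Σ v_i α_i r_i = 1·9·5 + 8·4·8 + 4·3·9 + 1·8·10 + 8·2·7 = 601 ≡ 7.
  α_i^2 mod 11 = [4, 5, 9, 9, 4].
  S_2 = Σ v_i α_i^2 r_i = 1·4·5 + 8·5·8 + 4·9·9 + 1·9·10 + 8·4·7 = 978 ≡ 10.
  S = (6, 7, 10) ≠ 0, so r is not a codeword (an error is present).
Step 3: locate the error. For a single error e at position i, S_ℓ = v_i·e·α_i^ℓ, so α_err = S_1/S_0.
  S_0^{−1} = 6^{−1} = 2 (mod 11), so α_err = 7·2 = 14 ≡ 3 = α_3. Error position i = 3.
  Consistency check: S_2/S_1 = 10·8 = 80 ≡ 3 = α_err ✓ (single-error assumption holds).
Step 4: error magnitude e = S_0/v_3 = S_0·∏_{j≠3}(α_3 − α_j) = 6·3 = 18 ≡ 7 (mod 11).
Step 5: correct position 3: c_3 = r_3 − e = 9 − 7 ≡ 2 (mod 11). Hence c = [5, 8, 2, 10, 7].
  Check: interpolating c through the α_i gives m(x) = 6 + 6·x (degree < 2) with m(α_i) = c_i for every i, so c is indeed a codeword.


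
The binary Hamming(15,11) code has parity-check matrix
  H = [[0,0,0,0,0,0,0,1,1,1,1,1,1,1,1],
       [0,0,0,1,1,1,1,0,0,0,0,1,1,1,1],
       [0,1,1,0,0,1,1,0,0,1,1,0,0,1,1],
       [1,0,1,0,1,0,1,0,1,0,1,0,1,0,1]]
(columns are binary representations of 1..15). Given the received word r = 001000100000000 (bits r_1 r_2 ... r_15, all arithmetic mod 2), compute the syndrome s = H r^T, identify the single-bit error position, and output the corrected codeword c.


s = (0, 1, 0, 0)^T, error position = 4, corrected codeword c = 001100100000000

Compute s = H r^T mod 2 one row at a time:
  s_1 = 0 + 0 + 0 + 0 + 0 + 0 + 0 + 0 = 0 ≡ 0 (mod 2).
  s_2 = 0 + 0 + 0 + 1 + 0 + 0 + 0 + 0 = 1 ≡ 1 (mod 2).
  s_3 = 0 + 1 + 0 + 1 + 0 + 0 + 0 + 0 = 2 ≡ 0 (mod 2).
  s_4 = 0 + 1 + 0 + 1 + 0 + 0 + 0 + 0 = 2 ≡ 0 (mod 2).
s = (0, 1, 0, 0)^T — this equals column 4 of H (binary 0100), so error is at position 4.
Correct: flip bit 4 of r = 001000100000000 to get c = 001100100000000.


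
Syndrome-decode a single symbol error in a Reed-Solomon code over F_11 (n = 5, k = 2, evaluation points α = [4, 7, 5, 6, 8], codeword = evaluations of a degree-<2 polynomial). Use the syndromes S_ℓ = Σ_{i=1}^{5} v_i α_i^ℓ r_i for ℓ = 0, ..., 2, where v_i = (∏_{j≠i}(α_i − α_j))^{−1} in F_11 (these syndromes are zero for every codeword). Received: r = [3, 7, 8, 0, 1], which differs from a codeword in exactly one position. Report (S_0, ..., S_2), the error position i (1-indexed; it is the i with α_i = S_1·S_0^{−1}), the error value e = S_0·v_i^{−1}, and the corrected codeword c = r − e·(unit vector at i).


S = (5, 8, 4), error at position 4, error magnitude e = 9, c = [3, 7, 8, 2, 1].

Step 1: column multipliers v_i = (∏_{j≠i}(α_i − α_j))^{−1} mod 11.
  i = 1 (α = 4): (4−7)(4−5)(4−6)(4−8) = (−3)·(−1)·(−2)·(−4) = 24 ≡ 2, so v_1 = 2^{−1} = 6 (mod 11).
  i = 2 (α = 7): (7−4)(7−5)(7−6)(7−8) = 3·2·1·(−1) = −6 ≡ 5, so v_2 = 5^{−1} = 9 (mod 11).
  i = 3 (α = 5): (5−4)(5−7)(5−6)(5−8) = 1·(−2)·(−1)·(−3) = −6 ≡ 5, so v_3 = 5^{−1} = 9 (mod 11).
  i = 4 (α = 6): (6−4)(6−7)(6−5)(6−8) = 2·(−1)·1·(−2) = 4 ≡ 4, so v_4 = 4^{−1} = 3 (mod 11).
  i = 5 (α = 8): (8−4)(8−7)(8−5)(8−6) = 4·1·3·2 = 24 ≡ 2, so v_5 = 2^{−1} = 6 (mod 11).
  v = [6, 9, 9, 3, 6].
Step 2: syndromes of r = [3, 7, 8, 0, 1] (all sums mod 11).
  S_0 = Σ v_i r_i = 6·3 + 9·7 + 9·8 + 3·0 + 6·1 = 159 ≡ 5.
  S_1 = Σ v_i α_i r_i = 6·4·3 + 9·7·7 + 9·5·8 + 3·6·0 + 6·8·1 = 921 ≡ 8.
  α_i^2 mod 11 = [5, 5, 3, 3, 9].
  S_2 = Σ v_i α_i^2 r_i = 6·5·3 + 9·5·7 + 9·3·8 + 3·3·0 + 6·9·1 = 675 ≡ 4.
  S = (5, 8, 4) ≠ 0, so r is not a codeword (an error is present).
Step 3: locate the error. For a single error e at position i, S_ℓ = v_i·e·α_i^ℓ, so α_err = S_1/S_0.
  S_0^{−1} = 5^{−1} = 9 (mod 11), so α_err = 8·9 = 72 ≡ 6 = α_4. Error position i = 4.
  Consistency check: S_2/S_1 = 4·7 = 28 ≡ 6 = α_err ✓ (single-error assumption holds).
Step 4: error magnitude e = S_0/v_4 = S_0·∏_{j≠4}(α_4 − α_j) = 5·4 = 20 ≡ 9 (mod 11).
Step 5: correct position 4: c_4 = r_4 − e = 0 − 9 ≡ 2 (mod 11). Hence c = [3, 7, 8, 2, 1].
  Check: interpolating c through the α_i gives m(x) = 5 + 5·x (degree < 2) with m(α_i) = c_i for every i, so c is indeed a codeword.


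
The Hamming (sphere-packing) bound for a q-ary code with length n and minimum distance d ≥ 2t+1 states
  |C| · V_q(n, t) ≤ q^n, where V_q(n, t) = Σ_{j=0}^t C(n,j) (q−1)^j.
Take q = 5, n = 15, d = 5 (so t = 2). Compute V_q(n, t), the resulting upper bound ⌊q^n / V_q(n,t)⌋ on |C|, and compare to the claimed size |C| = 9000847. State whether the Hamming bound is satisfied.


V_q(n, t) = 1741, q^n = 30517578125, Hamming bound = 17528764, |C| = 9000847 ≤ bound (satisfied).

Step 1: Compute V_q(n, t) = Σ_{j=0}^2 C(n, j) (q−1)^j.
  j = 0: C(15,0)·(4)^0 = 1·1 = 1.
  j = 1: C(15,1)·(4)^1 = 15·4 = 60.
  j = 2: C(15,2)·(4)^2 = 105·16 = 1680.
  V_q(n, t) = 1 + 60 + 1680 = 1741.
Step 2: q^n = 5^15 = 30517578125.
Step 3: Hamming bound ⌊q^n / V_q(n,t)⌋ = ⌊30517578125/1741⌋ = 17528764.
Step 4: Compare |C| = 9000847 to 17528764: satisfied.
The claimed |C| lies below the Hamming bound.


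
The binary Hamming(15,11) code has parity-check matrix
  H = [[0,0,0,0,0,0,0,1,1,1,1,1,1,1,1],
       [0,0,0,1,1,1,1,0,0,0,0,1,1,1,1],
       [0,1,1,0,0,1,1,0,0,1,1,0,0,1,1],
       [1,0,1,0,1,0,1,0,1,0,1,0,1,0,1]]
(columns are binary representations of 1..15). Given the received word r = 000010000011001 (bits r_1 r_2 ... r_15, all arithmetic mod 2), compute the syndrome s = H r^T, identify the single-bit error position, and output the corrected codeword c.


s = (1, 1, 0, 1)^T, error position = 13, corrected codeword c = 000010000011101

Compute s = H r^T mod 2 one row at a time:
  s_1 = 0 + 0 + 0 + 1 + 1 + 0 + 0 + 1 = 3 ≡ 1 (mod 2).
  s_2 = 0 + 1 + 0 + 0 + 1 + 0 + 0 + 1 = 3 ≡ 1 (mod 2).
  s_3 = 0 + 0 + 0 + 0 + 0 + 1 + 0 + 1 = 2 ≡ 0 (mod 2).
  s_4 = 0 + 0 + 1 + 0 + 0 + 1 + 0 + 1 = 3 ≡ 1 (mod 2).
s = (1, 1, 0, 1)^T — this equals column 13 of H (binary 1101), so error is at position 13.
Correct: flip bit 13 of r = 000010000011001 to get c = 000010000011101.


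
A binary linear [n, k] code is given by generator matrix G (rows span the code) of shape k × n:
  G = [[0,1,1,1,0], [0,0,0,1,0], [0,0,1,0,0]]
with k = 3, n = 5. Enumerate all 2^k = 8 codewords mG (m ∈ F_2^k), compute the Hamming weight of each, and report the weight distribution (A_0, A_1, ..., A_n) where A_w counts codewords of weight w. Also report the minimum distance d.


Weight distribution: A_0 = 1, A_1 = 3, A_2 = 3, A_3 = 1. Minimum distance d = 1.

Enumerate all 2^3 = 8 messages m ∈ F_2^3.
For each, compute codeword c = mG in F_2^5, then tally its weight.
  m = 000 → c = 00000, weight = 0.
  m = 100 → c = 01110, weight = 3.
  m = 010 → c = 00010, weight = 1.
  m = 110 → c = 01100, weight = 2.
  m = 001 → c = 00100, weight = 1.
  m = 101 → c = 01010, weight = 2.
  m = 011 → c = 00110, weight = 2.
  m = 111 → c = 01000, weight = 1.
Tally weights:
  weight 0: 1 codewords.
  weight 1: 3 codewords.
  weight 2: 3 codewords.
  weight 3: 1 codewords.
Minimum distance d = smallest w > 0 with A_w > 0 = 1.
Sanity: Σ A_w = 8 = 2^3 = 8 ✓.


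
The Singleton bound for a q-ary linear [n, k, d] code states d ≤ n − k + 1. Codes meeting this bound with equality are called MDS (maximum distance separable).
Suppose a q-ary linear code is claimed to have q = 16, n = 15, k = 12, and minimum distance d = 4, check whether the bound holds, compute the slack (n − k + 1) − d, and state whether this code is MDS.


Singleton RHS = n − k + 1 = 4, slack = 0, bound satisfied, MDS.

Singleton bound: d ≤ n − k + 1.
Here n = 15, k = 12, so n − k + 1 = 4.
Given d = 4, check d ≤ 4: YES.
Slack = (n − k + 1) − d = 0.
The code is MDS (slack = 0).
Description: the claimed parameters are [15, 12, 4]_16; such a code would be MDS (meets Singleton bound).


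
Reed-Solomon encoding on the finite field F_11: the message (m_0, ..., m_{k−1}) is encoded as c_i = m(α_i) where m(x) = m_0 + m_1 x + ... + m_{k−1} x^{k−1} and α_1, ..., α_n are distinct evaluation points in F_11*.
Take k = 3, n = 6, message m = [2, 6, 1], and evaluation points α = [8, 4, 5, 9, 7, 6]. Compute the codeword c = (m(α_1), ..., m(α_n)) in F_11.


c = [4, 9, 2, 5, 5, 8]

Message polynomial: m(x) = 2 + 6·x + 1·x^2 (mod 11).
For each evaluation point α_i, compute m(α_i) mod 11:
  α_1 = 8: Horner steps 1 → 3 → 4, so m(8) = 4.
  α_2 = 4: Horner steps 1 → 10 → 9, so m(4) = 9.
  α_3 = 5: Horner steps 1 → 0 → 2, so m(5) = 2.
  α_4 = 9: Horner steps 1 → 4 → 5, so m(9) = 5.
  α_5 = 7: Horner steps 1 → 2 → 5, so m(7) = 5.
  α_6 = 6: Horner steps 1 → 1 → 8, so m(6) = 8.
Codeword c = [4, 9, 2, 5, 5, 8] ∈ F_11^6.


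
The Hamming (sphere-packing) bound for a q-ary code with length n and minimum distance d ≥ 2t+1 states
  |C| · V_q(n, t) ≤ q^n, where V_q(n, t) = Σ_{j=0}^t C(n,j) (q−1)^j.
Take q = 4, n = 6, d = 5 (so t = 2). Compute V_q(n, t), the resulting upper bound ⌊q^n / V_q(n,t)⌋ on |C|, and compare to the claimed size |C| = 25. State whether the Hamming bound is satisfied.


V_q(n, t) = 154, q^n = 4096, Hamming bound = 26, |C| = 25 ≤ bound (satisfied).

Step 1: Compute V_q(n, t) = Σ_{j=0}^2 C(n, j) (q−1)^j.
  j = 0: C(6,0)·(3)^0 = 1·1 = 1.
  j = 1: C(6,1)·(3)^1 = 6·3 = 18.
  j = 2: C(6,2)·(3)^2 = 15·9 = 135.
  V_q(n, t) = 1 + 18 + 135 = 154.
Step 2: q^n = 4^6 = 4096.
Step 3: Hamming bound ⌊q^n / V_q(n,t)⌋ = ⌊4096/154⌋ = 26.
Step 4: Compare |C| = 25 to 26: satisfied.
The claimed |C| lies below the Hamming bound.


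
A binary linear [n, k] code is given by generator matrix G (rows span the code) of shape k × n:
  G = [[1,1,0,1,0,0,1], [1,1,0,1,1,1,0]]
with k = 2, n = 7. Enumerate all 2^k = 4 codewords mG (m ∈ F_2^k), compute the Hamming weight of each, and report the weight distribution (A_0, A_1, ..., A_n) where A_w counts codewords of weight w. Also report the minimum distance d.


Weight distribution: A_0 = 1, A_3 = 1, A_4 = 1, A_5 = 1. Minimum distance d = 3.

Enumerate all 2^2 = 4 messages m ∈ F_2^2.
For each, compute codeword c = mG in F_2^7, then tally its weight.
  m = 00 → c = 0000000, weight = 0.
  m = 10 → c = 1101001, weight = 4.
  m = 01 → c = 1101110, weight = 5.
  m = 11 → c = 0000111, weight = 3.
Tally weights:
  weight 0: 1 codewords.
  weight 3: 1 codewords.
  weight 4: 1 codewords.
  weight 5: 1 codewords.
Minimum distance d = smallest w > 0 with A_w > 0 = 3.
Sanity: Σ A_w = 4 = 2^2 = 4 ✓.


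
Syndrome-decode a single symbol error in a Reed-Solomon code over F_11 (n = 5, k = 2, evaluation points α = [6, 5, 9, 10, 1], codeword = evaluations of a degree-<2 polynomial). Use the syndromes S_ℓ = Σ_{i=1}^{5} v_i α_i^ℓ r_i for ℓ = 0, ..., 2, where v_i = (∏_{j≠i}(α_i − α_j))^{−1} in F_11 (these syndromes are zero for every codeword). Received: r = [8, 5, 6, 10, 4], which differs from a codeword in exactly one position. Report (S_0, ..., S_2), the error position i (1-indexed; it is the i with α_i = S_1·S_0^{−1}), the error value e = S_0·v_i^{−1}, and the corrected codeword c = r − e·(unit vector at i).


S = (3, 8, 3), error at position 4, error magnitude e = 1, c = [8, 5, 6, 9, 4].

Step 1: column multipliers v_i = (∏_{j≠i}(α_i − α_j))^{−1} mod 11.
  i = 1 (α = 6): (6−5)(6−9)(6−10)(6−1) = 1·(−3)·(−4)·5 = 60 ≡ 5, so v_1 = 5^{−1} = 9 (mod 11).
  i = 2 (α = 5): (5−6)(5−9)(5−10)(5−1) = (−1)·(−4)·(−5)·4 = −80 ≡ 8, so v_2 = 8^{−1} = 7 (mod 11).
  i = 3 (α = 9): (9−6)(9−5)(9−10)(9−1) = 3·4·(−1)·8 = −96 ≡ 3, so v_3 = 3^{−1} = 4 (mod 11).
  i = 4 (α = 10): (10−6)(10−5)(10−9)(10−1) = 4·5·1·9 = 180 ≡ 4, so v_4 = 4^{−1} = 3 (mod 11).
  i = 5 (α = 1): (1−6)(1−5)(1−9)(1−10) = (−5)·(−4)·(−8)·(−9) = 1440 ≡ 10, so v_5 = 10^{−1} = 10 (mod 11).
  v = [9, 7, 4, 3, 10].
Step 2: syndromes of r = [8, 5, 6, 10, 4] (all sums mod 11).
  S_0 = Σ v_i r_i = 9·8 + 7·5 + 4·6 + 3·10 + 10·4 = 201 ≡ 3.
  S_1 = Σ v_i α_i r_i = 9·6·8 + 7·5·5 + 4·9·6 + 3·10·10 + 10·1·4 = 1163 ≡ 8.
  α_i^2 mod 11 = [3, 3, 4, 1, 1].
  S_2 = Σ v_i α_i^2 r_i = 9·3·8 + 7·3·5 + 4·4·6 + 3·1·10 + 10·1·4 = 487 ≡ 3.
  S = (3, 8, 3) ≠ 0, so r is not a codeword (an error is present).
Step 3: locate the error. For a single error e at position i, S_ℓ = v_i·e·α_i^ℓ, so α_err = S_1/S_0.
  S_0^{−1} = 3^{−1} = 4 (mod 11), so α_err = 8·4 = 32 ≡ 10 = α_4. Error position i = 4.
  Consistency check: S_2/S_1 = 3·7 = 21 ≡ 10 = α_err ✓ (single-error assumption holds).
Step 4: error magnitude e = S_0/v_4 = S_0·∏_{j≠4}(α_4 − α_j) = 3·4 = 12 ≡ 1 (mod 11).
Step 5: correct position 4: c_4 = r_4 − e = 10 − 1 ≡ 9 (mod 11). Hence c = [8, 5, 6, 9, 4].
  Check: interpolating c through the α_i gives m(x) = 1 + 3·x (degree < 2) with m(α_i) = c_i for every i, so c is indeed a codeword.


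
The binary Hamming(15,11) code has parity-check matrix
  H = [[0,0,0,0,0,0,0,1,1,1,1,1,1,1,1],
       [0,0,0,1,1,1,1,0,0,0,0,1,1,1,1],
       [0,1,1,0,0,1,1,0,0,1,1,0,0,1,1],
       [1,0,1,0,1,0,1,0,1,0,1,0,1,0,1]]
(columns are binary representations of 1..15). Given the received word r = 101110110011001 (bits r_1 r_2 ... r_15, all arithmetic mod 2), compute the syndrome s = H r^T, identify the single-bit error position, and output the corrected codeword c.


s = (0, 1, 0, 0)^T, error position = 4, corrected codeword c = 101010110011001

Compute s = H r^T mod 2 one row at a time:
  s_1 = 1 + 0 + 0 + 1 + 1 + 0 + 0 + 1 = 4 ≡ 0 (mod 2).
  s_2 = 1 + 1 + 0 + 1 + 1 + 0 + 0 + 1 = 5 ≡ 1 (mod 2).
  s_3 = 0 + 1 + 0 + 1 + 0 + 1 + 0 + 1 = 4 ≡ 0 (mod 2).
  s_4 = 1 + 1 + 1 + 1 + 0 + 1 + 0 + 1 = 6 ≡ 0 (mod 2).
s = (0, 1, 0, 0)^T — this equals column 4 of H (binary 0100), so error is at position 4.
Correct: flip bit 4 of r = 101110110011001 to get c = 101010110011001.


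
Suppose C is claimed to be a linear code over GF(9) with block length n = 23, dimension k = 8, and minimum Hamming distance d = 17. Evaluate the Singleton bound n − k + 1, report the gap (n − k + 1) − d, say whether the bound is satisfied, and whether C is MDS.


Singleton RHS = n − k + 1 = 16, slack = -1, bound violated (no such code; not MDS).

Singleton bound: d ≤ n − k + 1.
Here n = 23, k = 8, so n − k + 1 = 16.
Given d = 17, check d ≤ 16: NO.
Slack = (n − k + 1) − d = -1.
The slack is negative: d = 17 exceeds n − k + 1 = 16 by 1, so the Singleton bound is violated and no linear [23, 8, 17]_9 code can exist. In particular it is not MDS (MDS requires d = n − k + 1 exactly).
Description: the claimed parameters are [23, 8, 17]_9; such a code would be impossible (violates the Singleton bound).


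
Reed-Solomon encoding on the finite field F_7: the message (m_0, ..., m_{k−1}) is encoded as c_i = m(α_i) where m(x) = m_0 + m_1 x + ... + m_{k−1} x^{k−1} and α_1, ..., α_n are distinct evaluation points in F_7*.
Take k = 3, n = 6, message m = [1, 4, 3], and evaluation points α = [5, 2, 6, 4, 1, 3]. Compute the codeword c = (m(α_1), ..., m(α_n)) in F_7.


c = [5, 0, 0, 2, 1, 5]

Message polynomial: m(x) = 1 + 4·x + 3·x^2 (mod 7).
For each evaluation point α_i, compute m(α_i) mod 7:
  α_1 = 5: Horner steps 3 → 5 → 5, so m(5) = 5.
  α_2 = 2: Horner steps 3 → 3 → 0, so m(2) = 0.
  α_3 = 6: Horner steps 3 → 1 → 0, so m(6) = 0.
  α_4 = 4: Horner steps 3 → 2 → 2, so m(4) = 2.
  α_5 = 1: Horner steps 3 → 0 → 1, so m(1) = 1.
  α_6 = 3: Horner steps 3 → 6 → 5, so m(3) = 5.
Codeword c = [5, 0, 0, 2, 1, 5] ∈ F_7^6.


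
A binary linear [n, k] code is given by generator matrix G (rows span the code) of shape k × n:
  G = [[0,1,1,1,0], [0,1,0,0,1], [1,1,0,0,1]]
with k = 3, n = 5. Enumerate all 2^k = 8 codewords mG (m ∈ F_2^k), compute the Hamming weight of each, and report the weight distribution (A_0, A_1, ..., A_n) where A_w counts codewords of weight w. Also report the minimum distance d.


Weight distribution: A_0 = 1, A_1 = 1, A_2 = 1, A_3 = 3, A_4 = 2. Minimum distance d = 1.

Enumerate all 2^3 = 8 messages m ∈ F_2^3.
For each, compute codeword c = mG in F_2^5, then tally its weight.
  m = 000 → c = 00000, weight = 0.
  m = 100 → c = 01110, weight = 3.
  m = 010 → c = 01001, weight = 2.
  m = 110 → c = 00111, weight = 3.
  m = 001 → c = 11001, weight = 3.
  m = 101 → c = 10111, weight = 4.
  m = 011 → c = 10000, weight = 1.
  m = 111 → c = 11110, weight = 4.
Tally weights:
  weight 0: 1 codewords.
  weight 1: 1 codewords.
  weight 2: 1 codewords.
  weight 3: 3 codewords.
  weight 4: 2 codewords.
Minimum distance d = smallest w > 0 with A_w > 0 = 1.
Sanity: Σ A_w = 8 = 2^3 = 8 ✓.


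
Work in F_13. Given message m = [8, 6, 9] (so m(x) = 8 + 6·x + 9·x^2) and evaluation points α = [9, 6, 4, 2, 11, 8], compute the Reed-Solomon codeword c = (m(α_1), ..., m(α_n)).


c = [11, 4, 7, 4, 6, 8]

Message polynomial: m(x) = 8 + 6·x + 9·x^2 (mod 13).
For each evaluation point α_i, compute m(α_i) mod 13:
  α_1 = 9: Horner steps 9 → 9 → 11, so m(9) = 11.
  α_2 = 6: Horner steps 9 → 8 → 4, so m(6) = 4.
  α_3 = 4: Horner steps 9 → 3 → 7, so m(4) = 7.
  α_4 = 2: Horner steps 9 → 11 → 4, so m(2) = 4.
  α_5 = 11: Horner steps 9 → 1 → 6, so m(11) = 6.
  α_6 = 8: Horner steps 9 → 0 → 8, so m(8) = 8.
Codeword c = [11, 4, 7, 4, 6, 8] ∈ F_13^6.


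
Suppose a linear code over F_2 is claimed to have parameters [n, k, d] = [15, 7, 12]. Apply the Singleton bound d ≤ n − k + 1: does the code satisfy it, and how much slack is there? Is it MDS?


Singleton RHS = n − k + 1 = 9, slack = -3, bound violated (no such code; not MDS).

Singleton bound: d ≤ n − k + 1.
Here n = 15, k = 7, so n − k + 1 = 9.
Given d = 12, check d ≤ 9: NO.
Slack = (n − k + 1) − d = -3.
The slack is negative: d = 12 exceeds n − k + 1 = 9 by 3, so the Singleton bound is violated and no linear [15, 7, 12]_2 code can exist. In particular it is not MDS (MDS requires d = n − k + 1 exactly).
Description: the claimed parameters are [15, 7, 12]_2; such a code would be impossible (violates the Singleton bound).


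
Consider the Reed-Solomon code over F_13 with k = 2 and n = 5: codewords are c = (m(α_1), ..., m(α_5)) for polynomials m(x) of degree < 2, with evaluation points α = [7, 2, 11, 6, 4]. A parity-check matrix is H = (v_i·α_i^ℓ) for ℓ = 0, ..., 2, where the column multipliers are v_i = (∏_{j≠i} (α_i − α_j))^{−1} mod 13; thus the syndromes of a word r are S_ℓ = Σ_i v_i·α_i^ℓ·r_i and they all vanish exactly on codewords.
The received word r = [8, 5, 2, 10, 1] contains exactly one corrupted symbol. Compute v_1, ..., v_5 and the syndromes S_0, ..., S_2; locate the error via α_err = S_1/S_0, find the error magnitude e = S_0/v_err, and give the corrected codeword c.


S = (11, 4, 5), error at position 3, error magnitude e = 2, c = [8, 5, 0, 10, 1].

Step 1: column multipliers v_i = (∏_{j≠i}(α_i − α_j))^{−1} mod 13.
  i = 1 (α = 7): (7−2)(7−11)(7−6)(7−4) = 5·(−4)·1·3 = −60 ≡ 5, so v_1 = 5^{−1} = 8 (mod 13).
  i = 2 (α = 2): (2−7)(2−11)(2−6)(2−4) = (−5)·(−9)·(−4)·(−2) = 360 ≡ 9, so v_2 = 9^{−1} = 3 (mod 13).
  i = 3 (α = 11): (11−7)(11−2)(11−6)(11−4) = 4·9·5·7 = 1260 ≡ 12, so v_3 = 12^{−1} = 12 (mod 13).
  i = 4 (α = 6): (6−7)(6−2)(6−11)(6−4) = (−1)·4·(−5)·2 = 40 ≡ 1, so v_4 = 1^{−1} = 1 (mod 13).
  i = 5 (α = 4): (4−7)(4−2)(4−11)(4−6) = (−3)·2·(−7)·(−2) = −84 ≡ 7, so v_5 = 7^{−1} = 2 (mod 13).
  v = [8, 3, 12, 1, 2].
Step 2: syndromes of r = [8, 5, 2, 10, 1] (all sums mod 13).
  S_0 = Σ v_i r_i = 8·8 + 3·5 + 12·2 + 1·10 + 2·1 = 115 ≡ 11.
  S_1 = Σ v_i α_i r_i = 8·7·8 + 3·2·5 + 12·11·2 + 1·6·10 + 2·4·1 = 810 ≡ 4.
  α_i^2 mod 13 = [10, 4, 4, 10, 3].
  S_2 = Σ v_i α_i^2 r_i = 8·10·8 + 3·4·5 + 12·4·2 + 1·10·10 + 2·3·1 = 902 ≡ 5.
  S = (11, 4, 5) ≠ 0, so r is not a codeword (an error is present).
Step 3: locate the error. For a single error e at position i, S_ℓ = v_i·e·α_i^ℓ, so α_err = S_1/S_0.
  S_0^{−1} = 11^{−1} = 6 (mod 13), so α_err = 4·6 = 24 ≡ 11 = α_3. Error position i = 3.
  Consistency check: S_2/S_1 = 5·10 = 50 ≡ 11 = α_err ✓ (single-error assumption holds).
Step 4: error magnitude e = S_0/v_3 = S_0·∏_{j≠3}(α_3 − α_j) = 11·12 = 132 ≡ 2 (mod 13).
Step 5: correct position 3: c_3 = r_3 − e = 2 − 2 ≡ 0 (mod 13). Hence c = [8, 5, 0, 10, 1].
  Check: interpolating c through the α_i gives m(x) = 9 + 11·x (degree < 2) with m(α_i) = c_i for every i, so c is indeed a codeword.


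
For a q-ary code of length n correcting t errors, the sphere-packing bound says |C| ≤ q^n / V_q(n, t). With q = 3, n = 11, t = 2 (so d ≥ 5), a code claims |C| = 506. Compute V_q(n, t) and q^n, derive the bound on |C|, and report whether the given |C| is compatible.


V_q(n, t) = 243, q^n = 177147, Hamming bound = 729, |C| = 506 ≤ bound (satisfied).

Step 1: Compute V_q(n, t) = Σ_{j=0}^2 C(n, j) (q−1)^j.
  j = 0: C(11,0)·(2)^0 = 1·1 = 1.
  j = 1: C(11,1)·(2)^1 = 11·2 = 22.
  j = 2: C(11,2)·(2)^2 = 55·4 = 220.
  V_q(n, t) = 1 + 22 + 220 = 243.
Step 2: q^n = 3^11 = 177147.
Step 3: Hamming bound ⌊q^n / V_q(n,t)⌋ = ⌊177147/243⌋ = 729.
Step 4: Compare |C| = 506 to 729: satisfied.
The claimed |C| lies below the Hamming bound.


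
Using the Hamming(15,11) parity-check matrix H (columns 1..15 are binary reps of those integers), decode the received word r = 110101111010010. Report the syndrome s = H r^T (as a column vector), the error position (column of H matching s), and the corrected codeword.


s = (0, 0, 1, 0)^T, error position = 2, corrected codeword c = 100101111010010

Compute s = H r^T mod 2 one row at a time:
  s_1 = 1 + 1 + 0 + 1 + 0 + 0 + 1 + 0 = 4 ≡ 0 (mod 2).
  s_2 = 1 + 0 + 1 + 1 + 0 + 0 + 1 + 0 = 4 ≡ 0 (mod 2).
  s_3 = 1 + 0 + 1 + 1 + 0 + 1 + 1 + 0 = 5 ≡ 1 (mod 2).
  s_4 = 1 + 0 + 0 + 1 + 1 + 1 + 0 + 0 = 4 ≡ 0 (mod 2).
s = (0, 0, 1, 0)^T — this equals column 2 of H (binary 0010), so error is at position 2.
Correct: flip bit 2 of r = 110101111010010 to get c = 100101111010010.


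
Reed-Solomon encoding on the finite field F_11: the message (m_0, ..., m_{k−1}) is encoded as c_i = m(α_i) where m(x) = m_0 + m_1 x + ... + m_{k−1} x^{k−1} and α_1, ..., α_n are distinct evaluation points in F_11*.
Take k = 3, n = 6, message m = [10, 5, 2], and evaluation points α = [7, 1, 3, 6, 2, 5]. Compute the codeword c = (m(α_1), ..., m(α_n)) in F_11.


c = [0, 6, 10, 2, 6, 8]

Message polynomial: m(x) = 10 + 5·x + 2·x^2 (mod 11).
For each evaluation point α_i, compute m(α_i) mod 11:
  α_1 = 7: Horner steps 2 → 8 → 0, so m(7) = 0.
  α_2 = 1: Horner steps 2 → 7 → 6, so m(1) = 6.
  α_3 = 3: Horner steps 2 → 0 → 10, so m(3) = 10.
  α_4 = 6: Horner steps 2 → 6 → 2, so m(6) = 2.
  α_5 = 2: Horner steps 2 → 9 → 6, so m(2) = 6.
  α_6 = 5: Horner steps 2 → 4 → 8, so m(5) = 8.
Codeword c = [0, 6, 10, 2, 6, 8] ∈ F_11^6.


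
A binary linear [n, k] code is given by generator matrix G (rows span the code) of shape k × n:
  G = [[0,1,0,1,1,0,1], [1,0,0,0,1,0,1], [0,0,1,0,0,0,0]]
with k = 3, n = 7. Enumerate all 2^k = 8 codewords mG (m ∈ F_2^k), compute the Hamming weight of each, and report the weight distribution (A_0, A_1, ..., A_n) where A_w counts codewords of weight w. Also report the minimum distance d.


Weight distribution: A_0 = 1, A_1 = 1, A_3 = 2, A_4 = 3, A_5 = 1. Minimum distance d = 1.

Enumerate all 2^3 = 8 messages m ∈ F_2^3.
For each, compute codeword c = mG in F_2^7, then tally its weight.
  m = 000 → c = 0000000, weight = 0.
  m = 100 → c = 0101101, weight = 4.
  m = 010 → c = 1000101, weight = 3.
  m = 110 → c = 1101000, weight = 3.
  m = 001 → c = 0010000, weight = 1.
  m = 101 → c = 0111101, weight = 5.
  m = 011 → c = 1010101, weight = 4.
  m = 111 → c = 1111000, weight = 4.
Tally weights:
  weight 0: 1 codewords.
  weight 1: 1 codewords.
  weight 3: 2 codewords.
  weight 4: 3 codewords.
  weight 5: 1 codewords.
Minimum distance d = smallest w > 0 with A_w > 0 = 1.
Sanity: Σ A_w = 8 = 2^3 = 8 ✓.


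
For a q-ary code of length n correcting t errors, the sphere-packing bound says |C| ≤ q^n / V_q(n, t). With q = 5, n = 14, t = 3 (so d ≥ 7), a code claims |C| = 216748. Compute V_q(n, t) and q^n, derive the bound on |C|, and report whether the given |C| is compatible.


V_q(n, t) = 24809, q^n = 6103515625, Hamming bound = 246020, |C| = 216748 ≤ bound (satisfied).

Step 1: Compute V_q(n, t) = Σ_{j=0}^3 C(n, j) (q−1)^j.
  j = 0: C(14,0)·(4)^0 = 1·1 = 1.
  j = 1: C(14,1)·(4)^1 = 14·4 = 56.
  j = 2: C(14,2)·(4)^2 = 91·16 = 1456.
  j = 3: C(14,3)·(4)^3 = 364·64 = 23296.
  V_q(n, t) = 1 + 56 + 1456 + 23296 = 24809.
Step 2: q^n = 5^14 = 6103515625.
Step 3: Hamming bound ⌊q^n / V_q(n,t)⌋ = ⌊6103515625/24809⌋ = 246020.
Step 4: Compare |C| = 216748 to 246020: satisfied.
The claimed |C| lies below the Hamming bound.


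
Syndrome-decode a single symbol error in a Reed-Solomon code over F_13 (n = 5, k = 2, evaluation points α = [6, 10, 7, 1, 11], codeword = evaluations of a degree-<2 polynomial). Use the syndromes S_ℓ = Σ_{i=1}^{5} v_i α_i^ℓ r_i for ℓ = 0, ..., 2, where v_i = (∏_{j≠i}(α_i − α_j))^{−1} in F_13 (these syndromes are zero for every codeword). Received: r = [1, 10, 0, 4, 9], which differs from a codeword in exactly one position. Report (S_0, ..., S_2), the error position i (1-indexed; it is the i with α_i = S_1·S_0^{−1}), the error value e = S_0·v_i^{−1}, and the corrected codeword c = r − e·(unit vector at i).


S = (7, 7, 7), error at position 4, error magnitude e = 11, c = [1, 10, 0, 6, 9].

Step 1: column multipliers v_i = (∏_{j≠i}(α_i − α_j))^{−1} mod 13.
  i = 1 (α = 6): (6−10)(6−7)(6−1)(6−11) = (−4)·(−1)·5·(−5) = −100 ≡ 4, so v_1 = 4^{−1} = 10 (mod 13).
  i = 2 (α = 10): (10−6)(10−7)(10−1)(10−11) = 4·3·9·(−1) = −108 ≡ 9, so v_2 = 9^{−1} = 3 (mod 13).
  i = 3 (α = 7): (7−6)(7−10)(7−1)(7−11) = 1·(−3)·6·(−4) = 72 ≡ 7, so v_3 = 7^{−1} = 2 (mod 13).
  i = 4 (α = 1): (1−6)(1−10)(1−7)(1−11) = (−5)·(−9)·(−6)·(−10) = 2700 ≡ 9, so v_4 = 9^{−1} = 3 (mod 13).
  i = 5 (α = 11): (11−6)(11−10)(11−7)(11−1) = 5·1·4·10 = 200 ≡ 5, so v_5 = 5^{−1} = 8 (mod 13).
  v = [10, 3, 2, 3, 8].
Step 2: syndromes of r = [1, 10, 0, 4, 9] (all sums mod 13).
  S_0 = Σ v_i r_i = 10·1 + 3·10 + 2·0 + 3·4 + 8·9 = 124 ≡ 7.
  S_1 = Σ v_i α_i r_i = 10·6·1 + 3·10·10 + 2·7·0 + 3·1·4 + 8·11·9 = 1164 ≡ 7.
  α_i^2 mod 13 = [10, 9, 10, 1, 4].
  S_2 = Σ v_i α_i^2 r_i = 10·10·1 + 3·9·10 + 2·10·0 + 3·1·4 + 8·4·9 = 670 ≡ 7.
  S = (7, 7, 7) ≠ 0, so r is not a codeword (an error is present).
Step 3: locate the error. For a single error e at position i, S_ℓ = v_i·e·α_i^ℓ, so α_err = S_1/S_0.
  S_0^{−1} = 7^{−1} = 2 (mod 13), so α_err = 7·2 = 14 ≡ 1 = α_4. Error position i = 4.
  Consistency check: S_2/S_1 = 7·2 = 14 ≡ 1 = α_err ✓ (single-error assumption holds).
Step 4: error magnitude e = S_0/v_4 = S_0·∏_{j≠4}(α_4 − α_j) = 7·9 = 63 ≡ 11 (mod 13).
Step 5: correct position 4: c_4 = r_4 − e = 4 − 11 ≡ 6 (mod 13). Hence c = [1, 10, 0, 6, 9].
  Check: interpolating c through the α_i gives m(x) = 7 + 12·x (degree < 2) with m(α_i) = c_i for every i, so c is indeed a codeword.


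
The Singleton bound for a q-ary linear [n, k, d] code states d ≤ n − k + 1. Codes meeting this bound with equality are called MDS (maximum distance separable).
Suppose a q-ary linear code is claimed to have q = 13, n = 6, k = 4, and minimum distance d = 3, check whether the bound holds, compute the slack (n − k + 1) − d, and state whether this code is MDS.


Singleton RHS = n − k + 1 = 3, slack = 0, bound satisfied, MDS.

Singleton bound: d ≤ n − k + 1.
Here n = 6, k = 4, so n − k + 1 = 3.
Given d = 3, check d ≤ 3: YES.
Slack = (n − k + 1) − d = 0.
The code is MDS (slack = 0).
Description: the claimed parameters are [6, 4, 3]_13; such a code would be MDS (meets Singleton bound).


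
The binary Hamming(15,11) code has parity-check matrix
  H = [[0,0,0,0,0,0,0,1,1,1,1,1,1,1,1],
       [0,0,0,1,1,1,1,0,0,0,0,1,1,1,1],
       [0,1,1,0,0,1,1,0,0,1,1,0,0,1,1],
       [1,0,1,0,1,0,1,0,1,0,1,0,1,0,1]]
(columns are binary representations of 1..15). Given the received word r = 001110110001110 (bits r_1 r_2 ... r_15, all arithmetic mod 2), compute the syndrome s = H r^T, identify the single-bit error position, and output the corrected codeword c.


s = (0, 0, 1, 0)^T, error position = 2, corrected codeword c = 011110110001110

Compute s = H r^T mod 2 one row at a time:
  s_1 = 1 + 0 + 0 + 0 + 1 + 1 + 1 + 0 = 4 ≡ 0 (mod 2).
  s_2 = 1 + 1 + 0 + 1 + 1 + 1 + 1 + 0 = 6 ≡ 0 (mod 2).
  s_3 = 0 + 1 + 0 + 1 + 0 + 0 + 1 + 0 = 3 ≡ 1 (mod 2).
  s_4 = 0 + 1 + 1 + 1 + 0 + 0 + 1 + 0 = 4 ≡ 0 (mod 2).
s = (0, 0, 1, 0)^T — this equals column 2 of H (binary 0010), so error is at position 2.
Correct: flip bit 2 of r = 001110110001110 to get c = 011110110001110.


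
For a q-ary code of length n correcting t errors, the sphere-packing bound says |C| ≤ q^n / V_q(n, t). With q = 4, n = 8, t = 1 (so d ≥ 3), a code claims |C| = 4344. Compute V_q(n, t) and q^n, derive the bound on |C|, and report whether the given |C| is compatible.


V_q(n, t) = 25, q^n = 65536, Hamming bound = 2621, |C| = 4344 > bound (violated).

Step 1: Compute V_q(n, t) = Σ_{j=0}^1 C(n, j) (q−1)^j.
  j = 0: C(8,0)·(3)^0 = 1·1 = 1.
  j = 1: C(8,1)·(3)^1 = 8·3 = 24.
  V_q(n, t) = 1 + 24 = 25.
Step 2: q^n = 4^8 = 65536.
Step 3: Hamming bound ⌊q^n / V_q(n,t)⌋ = ⌊65536/25⌋ = 2621.
Step 4: Compare |C| = 4344 to 2621: violated.
The claimed |C| lies above the Hamming bound, so no 4-ary code of length 8 with d ≥ 3 can have 4344 codewords.


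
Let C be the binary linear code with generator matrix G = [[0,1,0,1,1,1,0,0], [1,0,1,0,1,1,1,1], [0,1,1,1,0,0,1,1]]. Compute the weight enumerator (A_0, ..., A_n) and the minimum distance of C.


Weight distribution: A_0 = 1, A_1 = 1, A_4 = 1, A_5 = 3, A_6 = 2. Minimum distance d = 1.

Enumerate all 2^3 = 8 messages m ∈ F_2^3.
For each, compute codeword c = mG in F_2^8, then tally its weight.
  m = 000 → c = 00000000, weight = 0.
  m = 100 → c = 01011100, weight = 4.
  m = 010 → c = 10101111, weight = 6.
  m = 110 → c = 11110011, weight = 6.
  m = 001 → c = 01110011, weight = 5.
  m = 101 → c = 00101111, weight = 5.
  m = 011 → c = 11011100, weight = 5.
  m = 111 → c = 10000000, weight = 1.
Tally weights:
  weight 0: 1 codewords.
  weight 1: 1 codewords.
  weight 4: 1 codewords.
  weight 5: 3 codewords.
  weight 6: 2 codewords.
Minimum distance d = smallest w > 0 with A_w > 0 = 1.
Sanity: Σ A_w = 8 = 2^3 = 8 ✓.
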